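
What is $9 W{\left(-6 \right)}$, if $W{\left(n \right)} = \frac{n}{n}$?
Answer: $9$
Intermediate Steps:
$W{\left(n \right)} = 1$
$9 W{\left(-6 \right)} = 9 \cdot 1 = 9$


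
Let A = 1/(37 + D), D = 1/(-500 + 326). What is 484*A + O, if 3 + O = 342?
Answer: 2266359/6437 ≈ 352.08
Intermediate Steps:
O = 339 (O = -3 + 342 = 339)
D = -1/174 (D = 1/(-174) = -1/174 ≈ -0.0057471)
A = 174/6437 (A = 1/(37 - 1/174) = 1/(6437/174) = 174/6437 ≈ 0.027031)
484*A + O = 484*(174/6437) + 339 = 84216/6437 + 339 = 2266359/6437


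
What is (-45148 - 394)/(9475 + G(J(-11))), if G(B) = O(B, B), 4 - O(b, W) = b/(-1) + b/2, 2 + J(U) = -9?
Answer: -91084/18947 ≈ -4.8073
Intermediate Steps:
J(U) = -11 (J(U) = -2 - 9 = -11)
O(b, W) = 4 + b/2 (O(b, W) = 4 - (b/(-1) + b/2) = 4 - (b*(-1) + b*(½)) = 4 - (-b + b/2) = 4 - (-1)*b/2 = 4 + b/2)
G(B) = 4 + B/2
(-45148 - 394)/(9475 + G(J(-11))) = (-45148 - 394)/(9475 + (4 + (½)*(-11))) = -45542/(9475 + (4 - 11/2)) = -45542/(9475 - 3/2) = -45542/18947/2 = -45542*2/18947 = -91084/18947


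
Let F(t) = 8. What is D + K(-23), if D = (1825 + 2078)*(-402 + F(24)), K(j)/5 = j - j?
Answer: -1537782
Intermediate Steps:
K(j) = 0 (K(j) = 5*(j - j) = 5*0 = 0)
D = -1537782 (D = (1825 + 2078)*(-402 + 8) = 3903*(-394) = -1537782)
D + K(-23) = -1537782 + 0 = -1537782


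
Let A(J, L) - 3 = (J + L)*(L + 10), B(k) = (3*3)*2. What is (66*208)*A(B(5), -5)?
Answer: 933504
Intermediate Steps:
B(k) = 18 (B(k) = 9*2 = 18)
A(J, L) = 3 + (10 + L)*(J + L) (A(J, L) = 3 + (J + L)*(L + 10) = 3 + (J + L)*(10 + L) = 3 + (10 + L)*(J + L))
(66*208)*A(B(5), -5) = (66*208)*(3 + (-5)² + 10*18 + 10*(-5) + 18*(-5)) = 13728*(3 + 25 + 180 - 50 - 90) = 13728*68 = 933504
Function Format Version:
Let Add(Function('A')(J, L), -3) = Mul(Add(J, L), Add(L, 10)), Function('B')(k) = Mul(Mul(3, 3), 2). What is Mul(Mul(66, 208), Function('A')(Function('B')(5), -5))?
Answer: 933504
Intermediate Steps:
Function('B')(k) = 18 (Function('B')(k) = Mul(9, 2) = 18)
Function('A')(J, L) = Add(3, Mul(Add(10, L), Add(J, L))) (Function('A')(J, L) = Add(3, Mul(Add(J, L), Add(L, 10))) = Add(3, Mul(Add(J, L), Add(10, L))) = Add(3, Mul(Add(10, L), Add(J, L))))
Mul(Mul(66, 208), Function('A')(Function('B')(5), -5)) = Mul(Mul(66, 208), Add(3, Pow(-5, 2), Mul(10, 18), Mul(10, -5), Mul(18, -5))) = Mul(13728, Add(3, 25, 180, -50, -90)) = Mul(13728, 68) = 933504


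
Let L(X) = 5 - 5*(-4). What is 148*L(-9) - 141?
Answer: 3559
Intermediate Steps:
L(X) = 25 (L(X) = 5 + 20 = 25)
148*L(-9) - 141 = 148*25 - 141 = 3700 - 141 = 3559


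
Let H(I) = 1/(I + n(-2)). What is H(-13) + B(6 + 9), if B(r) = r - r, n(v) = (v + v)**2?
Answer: 1/3 ≈ 0.33333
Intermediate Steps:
n(v) = 4*v**2 (n(v) = (2*v)**2 = 4*v**2)
B(r) = 0
H(I) = 1/(16 + I) (H(I) = 1/(I + 4*(-2)**2) = 1/(I + 4*4) = 1/(I + 16) = 1/(16 + I))
H(-13) + B(6 + 9) = 1/(16 - 13) + 0 = 1/3 + 0 = 1/3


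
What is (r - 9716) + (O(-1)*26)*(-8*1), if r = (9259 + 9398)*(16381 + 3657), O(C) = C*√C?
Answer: 373839250 + 208*I ≈ 3.7384e+8 + 208.0*I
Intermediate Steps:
O(C) = C^(3/2)
r = 373848966 (r = 18657*20038 = 373848966)
(r - 9716) + (O(-1)*26)*(-8*1) = (373848966 - 9716) + ((-1)^(3/2)*26)*(-8*1) = 373839250 + (-I*26)*(-8) = 373839250 - 26*I*(-8) = 373839250 + 208*I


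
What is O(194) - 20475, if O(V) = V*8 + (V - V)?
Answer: -18923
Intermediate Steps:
O(V) = 8*V (O(V) = 8*V + 0 = 8*V)
O(194) - 20475 = 8*194 - 20475 = 1552 - 20475 = -18923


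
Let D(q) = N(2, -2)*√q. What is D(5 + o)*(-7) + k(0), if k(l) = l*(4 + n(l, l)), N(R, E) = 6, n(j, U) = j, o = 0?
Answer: -42*√5 ≈ -93.915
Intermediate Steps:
k(l) = l*(4 + l)
D(q) = 6*√q
D(5 + o)*(-7) + k(0) = (6*√(5 + 0))*(-7) + 0*(4 + 0) = (6*√5)*(-7) + 0*4 = -42*√5 + 0 = -42*√5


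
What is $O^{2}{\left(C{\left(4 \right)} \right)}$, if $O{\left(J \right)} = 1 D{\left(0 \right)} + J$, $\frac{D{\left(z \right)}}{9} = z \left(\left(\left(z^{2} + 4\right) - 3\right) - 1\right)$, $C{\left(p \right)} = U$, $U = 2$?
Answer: $4$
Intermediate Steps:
$C{\left(p \right)} = 2$
$D{\left(z \right)} = 9 z^{3}$ ($D{\left(z \right)} = 9 z \left(\left(\left(z^{2} + 4\right) - 3\right) - 1\right) = 9 z \left(\left(\left(4 + z^{2}\right) - 3\right) - 1\right) = 9 z \left(\left(1 + z^{2}\right) - 1\right) = 9 z z^{2} = 9 z^{3}$)
$O{\left(J \right)} = J$ ($O{\left(J \right)} = 1 \cdot 9 \cdot 0^{3} + J = 1 \cdot 9 \cdot 0 + J = 1 \cdot 0 + J = 0 + J = J$)
$O^{2}{\left(C{\left(4 \right)} \right)} = 2^{2} = 4$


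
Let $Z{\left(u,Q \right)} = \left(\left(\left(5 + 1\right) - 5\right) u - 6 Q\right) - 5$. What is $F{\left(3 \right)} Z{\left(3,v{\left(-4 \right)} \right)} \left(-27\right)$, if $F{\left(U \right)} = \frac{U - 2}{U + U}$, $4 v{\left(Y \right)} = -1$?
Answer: $\frac{9}{4} \approx 2.25$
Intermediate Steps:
$v{\left(Y \right)} = - \frac{1}{4}$ ($v{\left(Y \right)} = \frac{1}{4} \left(-1\right) = - \frac{1}{4}$)
$Z{\left(u,Q \right)} = -5 + u - 6 Q$ ($Z{\left(u,Q \right)} = \left(\left(6 - 5\right) u - 6 Q\right) - 5 = \left(1 u - 6 Q\right) - 5 = \left(u - 6 Q\right) - 5 = -5 + u - 6 Q$)
$F{\left(U \right)} = \frac{-2 + U}{2 U}$
$F{\left(3 \right)} Z{\left(3,v{\left(-4 \right)} \right)} \left(-27\right) = \frac{-2 + 3}{2 \cdot 3} \left(-5 + 3 - - \frac{3}{2}\right) \left(-27\right) = \frac{1}{2} \cdot \frac{1}{3} \cdot 1 \left(-5 + 3 + \frac{3}{2}\right) \left(-27\right) = \frac{1}{6} \left(- \frac{1}{2}\right) \left(-27\right) = \left(- \frac{1}{12}\right) \left(-27\right) = \frac{9}{4}$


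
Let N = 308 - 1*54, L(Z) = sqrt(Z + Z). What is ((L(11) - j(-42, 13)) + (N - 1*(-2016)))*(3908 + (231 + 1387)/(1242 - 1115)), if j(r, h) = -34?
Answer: 1147239936/127 + 497934*sqrt(22)/127 ≈ 9.0518e+6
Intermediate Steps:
L(Z) = sqrt(2)*sqrt(Z) (L(Z) = sqrt(2*Z) = sqrt(2)*sqrt(Z))
N = 254 (N = 308 - 54 = 254)
((L(11) - j(-42, 13)) + (N - 1*(-2016)))*(3908 + (231 + 1387)/(1242 - 1115)) = ((sqrt(2)*sqrt(11) - 1*(-34)) + (254 - 1*(-2016)))*(3908 + (231 + 1387)/(1242 - 1115)) = ((sqrt(22) + 34) + (254 + 2016))*(3908 + 1618/127) = ((34 + sqrt(22)) + 2270)*(3908 + 1618*(1/127)) = (2304 + sqrt(22))*(3908 + 1618/127) = (2304 + sqrt(22))*(497934/127) = 1147239936/127 + 497934*sqrt(22)/127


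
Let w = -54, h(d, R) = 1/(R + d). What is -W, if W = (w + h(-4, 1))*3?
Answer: 163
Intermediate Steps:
W = -163 (W = (-54 + 1/(1 - 4))*3 = (-54 + 1/(-3))*3 = (-54 - ⅓)*3 = -163/3*3 = -163)
-W = -1*(-163) = 163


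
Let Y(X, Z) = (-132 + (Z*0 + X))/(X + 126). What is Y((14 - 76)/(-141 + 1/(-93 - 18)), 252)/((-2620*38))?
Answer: 18063/1728356360 ≈ 1.0451e-5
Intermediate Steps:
Y(X, Z) = (-132 + X)/(126 + X) (Y(X, Z) = (-132 + (0 + X))/(126 + X) = (-132 + X)/(126 + X))
Y((14 - 76)/(-141 + 1/(-93 - 18)), 252)/((-2620*38)) = ((-132 + (14 - 76)/(-141 + 1/(-93 - 18)))/(126 + (14 - 76)/(-141 + 1/(-93 - 18))))/((-2620*38)) = ((-132 - 62/(-141 + 1/(-111)))/(126 - 62/(-141 + 1/(-111))))/(-99560) = ((-132 - 62/(-141 - 1/111))/(126 - 62/(-141 - 1/111)))*(-1/99560) = ((-132 - 62/(-15652/111))/(126 - 62/(-15652/111)))*(-1/99560) = ((-132 - 62*(-111/15652))/(126 - 62*(-111/15652)))*(-1/99560) = ((-132 + 3441/7826)/(126 + 3441/7826))*(-1/99560) = (-1029591/7826/(989517/7826))*(-1/99560) = ((7826/989517)*(-1029591/7826))*(-1/99560) = -343197/329839*(-1/99560) = 18063/1728356360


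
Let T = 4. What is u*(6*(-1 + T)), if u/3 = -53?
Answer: -2862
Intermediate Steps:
u = -159 (u = 3*(-53) = -159)
u*(6*(-1 + T)) = -954*(-1 + 4) = -954*3 = -159*18 = -2862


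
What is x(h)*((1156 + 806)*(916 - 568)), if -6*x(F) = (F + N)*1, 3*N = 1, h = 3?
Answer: -379320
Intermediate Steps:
N = 1/3 (N = (1/3)*1 = 1/3 ≈ 0.33333)
x(F) = -1/18 - F/6 (x(F) = -(F + 1/3)/6 = -(1/3 + F)/6 = -1/18 - F/6)
x(h)*((1156 + 806)*(916 - 568)) = (-1/18 - 1/6*3)*((1156 + 806)*(916 - 568)) = (-1/18 - 1/2)*(1962*348) = -5/9*682776 = -379320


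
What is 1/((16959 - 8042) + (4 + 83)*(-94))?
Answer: 1/739 ≈ 0.0013532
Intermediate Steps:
1/((16959 - 8042) + (4 + 83)*(-94)) = 1/(8917 + 87*(-94)) = 1/(8917 - 8178) = 1/739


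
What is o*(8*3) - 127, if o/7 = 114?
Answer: 19025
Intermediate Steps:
o = 798 (o = 7*114 = 798)
o*(8*3) - 127 = 798*(8*3) - 127 = 798*24 - 127 = 19152 - 127 = 19025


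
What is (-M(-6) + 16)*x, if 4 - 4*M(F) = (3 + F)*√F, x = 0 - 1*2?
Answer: -30 + 3*I*√6/2 ≈ -30.0 + 3.6742*I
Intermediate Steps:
x = -2 (x = 0 - 2 = -2)
M(F) = 1 - √F*(3 + F)/4 (M(F) = 1 - (3 + F)*√F/4 = 1 - √F*(3 + F)/4)
(-M(-6) + 16)*x = (-(1 - 3*I*√6/4 - (-3)*I*√6/2) + 16)*(-2) = (-(1 - 3*I*√6/4 + 3*I*√6/2) + 16)*(-2) = (-(1 + 3*I*√6/4) + 16)*(-2) = ((-1 - 3*I*√6/4) + 16)*(-2) = (15 - 3*I*√6/4)*(-2) = -30 + 3*I*√6/2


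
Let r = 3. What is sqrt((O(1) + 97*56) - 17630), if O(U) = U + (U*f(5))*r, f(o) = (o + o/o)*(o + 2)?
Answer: I*sqrt(12071) ≈ 109.87*I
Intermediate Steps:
f(o) = (1 + o)*(2 + o) (f(o) = (o + 1)*(2 + o) = (1 + o)*(2 + o))
O(U) = 127*U (O(U) = U + (U*(2 + 5**2 + 3*5))*3 = U + (U*(2 + 25 + 15))*3 = U + (U*42)*3 = U + (42*U)*3 = U + 126*U = 127*U)
sqrt((O(1) + 97*56) - 17630) = sqrt((127*1 + 97*56) - 17630) = sqrt((127 + 5432) - 17630) = sqrt(5559 - 17630) = sqrt(-12071) = I*sqrt(12071)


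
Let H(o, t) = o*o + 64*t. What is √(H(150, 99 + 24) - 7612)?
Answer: 2*√5690 ≈ 150.86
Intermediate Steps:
H(o, t) = o² + 64*t
√(H(150, 99 + 24) - 7612) = √((150² + 64*(99 + 24)) - 7612) = √((22500 + 64*123) - 7612) = √((22500 + 7872) - 7612) = √(30372 - 7612) = √22760 = 2*√5690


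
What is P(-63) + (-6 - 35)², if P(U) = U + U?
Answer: 1555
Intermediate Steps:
P(U) = 2*U
P(-63) + (-6 - 35)² = 2*(-63) + (-6 - 35)² = -126 + (-41)² = -126 + 1681 = 1555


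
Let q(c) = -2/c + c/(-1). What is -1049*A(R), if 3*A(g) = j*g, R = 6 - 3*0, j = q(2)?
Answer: 6294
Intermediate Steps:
q(c) = -c - 2/c (q(c) = -2/c + c*(-1) = -2/c - c = -c - 2/c)
j = -3 (j = -1*2 - 2/2 = -2 - 2*½ = -2 - 1 = -3)
R = 6 (R = 6 + 0 = 6)
A(g) = -g (A(g) = (-3*g)/3 = -g)
-1049*A(R) = -(-1049)*6 = -1049*(-6) = 6294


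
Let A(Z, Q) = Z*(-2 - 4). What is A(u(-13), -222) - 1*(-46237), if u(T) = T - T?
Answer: 46237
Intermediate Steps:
u(T) = 0
A(Z, Q) = -6*Z (A(Z, Q) = Z*(-6) = -6*Z)
A(u(-13), -222) - 1*(-46237) = -6*0 - 1*(-46237) = 0 + 46237 = 46237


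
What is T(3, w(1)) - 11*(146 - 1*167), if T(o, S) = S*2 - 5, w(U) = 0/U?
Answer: 226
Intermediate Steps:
w(U) = 0
T(o, S) = -5 + 2*S (T(o, S) = 2*S - 5 = -5 + 2*S)
T(3, w(1)) - 11*(146 - 1*167) = (-5 + 2*0) - 11*(146 - 1*167) = (-5 + 0) - 11*(146 - 167) = -5 - 11*(-21) = -5 + 231 = 226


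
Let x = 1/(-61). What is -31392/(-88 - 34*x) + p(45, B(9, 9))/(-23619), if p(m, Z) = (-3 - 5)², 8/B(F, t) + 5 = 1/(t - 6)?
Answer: 7537994192/20997291 ≈ 359.00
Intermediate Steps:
x = -1/61 ≈ -0.016393
B(F, t) = 8/(-5 + 1/(-6 + t)) (B(F, t) = 8/(-5 + 1/(t - 6)) = 8/(-5 + 1/(-6 + t)))
p(m, Z) = 64 (p(m, Z) = (-8)² = 64)
-31392/(-88 - 34*x) + p(45, B(9, 9))/(-23619) = -31392/(-88 - 34*(-1/61)) + 64/(-23619) = -31392/(-88 + 34/61) + 64*(-1/23619) = -31392/(-5334/61) - 64/23619 = -31392*(-61/5334) - 64/23619 = 319152/889 - 64/23619 = 7537994192/20997291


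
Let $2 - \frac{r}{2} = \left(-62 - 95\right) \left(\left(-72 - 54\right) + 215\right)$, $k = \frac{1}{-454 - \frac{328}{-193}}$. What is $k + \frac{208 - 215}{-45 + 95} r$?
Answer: $- \frac{341581615}{87294} \approx -3913.0$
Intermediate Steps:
$k = - \frac{193}{87294}$ ($k = \frac{1}{-454 - - \frac{328}{193}} = \frac{1}{-454 + \frac{328}{193}} = \frac{1}{- \frac{87294}{193}} = - \frac{193}{87294} \approx -0.0022109$)
$r = 27950$ ($r = 4 - 2 \left(-62 - 95\right) \left(\left(-72 - 54\right) + 215\right) = 4 - 2 \left(- 157 \left(\left(-72 - 54\right) + 215\right)\right) = 4 - 2 \left(- 157 \left(-126 + 215\right)\right) = 4 - 2 \left(\left(-157\right) 89\right) = 4 - -27946 = 4 + 27946 = 27950$)
$k + \frac{208 - 215}{-45 + 95} r = - \frac{193}{87294} + \frac{208 - 215}{-45 + 95} \cdot 27950 = - \frac{193}{87294} + - \frac{7}{50} \cdot 27950 = - \frac{193}{87294} + \left(-7\right) \frac{1}{50} \cdot 27950 = - \frac{193}{87294} - 3913 = - \frac{341581615}{87294}$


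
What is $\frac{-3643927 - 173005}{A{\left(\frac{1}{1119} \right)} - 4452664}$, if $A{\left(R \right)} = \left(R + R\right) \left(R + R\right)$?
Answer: $\frac{1194853347513}{1393863051725} \approx 0.85722$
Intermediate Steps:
$A{\left(R \right)} = 4 R^{2}$ ($A{\left(R \right)} = 2 R 2 R = 4 R^{2}$)
$\frac{-3643927 - 173005}{A{\left(\frac{1}{1119} \right)} - 4452664} = \frac{-3643927 - 173005}{4 \left(\frac{1}{1119}\right)^{2} - 4452664} = - \frac{3816932}{\frac{4}{1252161} - 4452664} = - \frac{3816932}{- \frac{5575452206900}{1252161}} = \left(-3816932\right) \left(- \frac{1252161}{5575452206900}\right) = \frac{1194853347513}{1393863051725}$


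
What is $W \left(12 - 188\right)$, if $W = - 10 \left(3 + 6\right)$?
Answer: $15840$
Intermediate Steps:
$W = -90$ ($W = \left(-10\right) 9 = -90$)
$W \left(12 - 188\right) = - 90 \left(12 - 188\right) = \left(-90\right) \left(-176\right) = 15840$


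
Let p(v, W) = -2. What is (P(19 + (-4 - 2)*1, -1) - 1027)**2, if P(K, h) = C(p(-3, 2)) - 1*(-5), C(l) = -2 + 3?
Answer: 1042441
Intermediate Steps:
C(l) = 1
P(K, h) = 6 (P(K, h) = 1 - 1*(-5) = 1 + 5 = 6)
(P(19 + (-4 - 2)*1, -1) - 1027)**2 = (6 - 1027)**2 = (-1021)**2 = 1042441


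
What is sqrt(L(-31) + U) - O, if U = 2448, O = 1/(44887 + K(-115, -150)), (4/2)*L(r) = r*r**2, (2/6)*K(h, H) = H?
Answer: -1/44437 + I*sqrt(49790)/2 ≈ -2.2504e-5 + 111.57*I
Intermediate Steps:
K(h, H) = 3*H
L(r) = r**3/2 (L(r) = (r*r**2)/2 = r**3/2)
O = 1/44437 (O = 1/(44887 + 3*(-150)) = 1/(44887 - 450) = 1/44437 ≈ 2.2504e-5)
sqrt(L(-31) + U) - O = sqrt((1/2)*(-31)**3 + 2448) - 1*1/44437 = sqrt((1/2)*(-29791) + 2448) - 1/44437 = sqrt(-29791/2 + 2448) - 1/44437 = sqrt(-24895/2) - 1/44437 = I*sqrt(49790)/2 - 1/44437 = -1/44437 + I*sqrt(49790)/2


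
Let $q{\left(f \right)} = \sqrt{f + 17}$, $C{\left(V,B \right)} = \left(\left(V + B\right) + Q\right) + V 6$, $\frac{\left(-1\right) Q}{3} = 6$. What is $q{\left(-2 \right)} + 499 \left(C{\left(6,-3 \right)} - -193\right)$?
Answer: $106786 + \sqrt{15} \approx 1.0679 \cdot 10^{5}$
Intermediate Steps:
$Q = -18$ ($Q = \left(-3\right) 6 = -18$)
$C{\left(V,B \right)} = -18 + B + 7 V$ ($C{\left(V,B \right)} = \left(\left(V + B\right) - 18\right) + V 6 = \left(\left(B + V\right) - 18\right) + 6 V = \left(-18 + B + V\right) + 6 V = -18 + B + 7 V$)
$q{\left(f \right)} = \sqrt{17 + f}$
$q{\left(-2 \right)} + 499 \left(C{\left(6,-3 \right)} - -193\right) = \sqrt{17 - 2} + 499 \left(\left(-18 - 3 + 7 \cdot 6\right) - -193\right) = \sqrt{15} + 499 \left(\left(-18 - 3 + 42\right) + 193\right) = \sqrt{15} + 499 \left(21 + 193\right) = \sqrt{15} + 499 \cdot 214 = \sqrt{15} + 106786 = 106786 + \sqrt{15}$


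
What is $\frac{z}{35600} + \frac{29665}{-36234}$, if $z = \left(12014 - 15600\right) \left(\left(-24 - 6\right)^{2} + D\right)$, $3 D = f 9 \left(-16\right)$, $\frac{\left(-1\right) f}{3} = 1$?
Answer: $- \frac{4272135733}{40310325} \approx -105.98$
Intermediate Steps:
$f = -3$ ($f = \left(-3\right) 1 = -3$)
$D = 144$ ($D = \frac{\left(-3\right) 9 \left(-16\right)}{3} = \frac{\left(-27\right) \left(-16\right)}{3} = \frac{1}{3} \cdot 432 = 144$)
$z = -3743784$ ($z = \left(12014 - 15600\right) \left(\left(-24 - 6\right)^{2} + 144\right) = - 3586 \left(\left(-30\right)^{2} + 144\right) = - 3586 \left(900 + 144\right) = \left(-3586\right) 1044 = -3743784$)
$\frac{z}{35600} + \frac{29665}{-36234} = - \frac{3743784}{35600} + \frac{29665}{-36234} = \left(-3743784\right) \frac{1}{35600} + 29665 \left(- \frac{1}{36234}\right) = - \frac{467973}{4450} - \frac{29665}{36234} = - \frac{4272135733}{40310325}$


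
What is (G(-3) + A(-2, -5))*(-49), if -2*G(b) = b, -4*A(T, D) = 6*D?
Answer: -441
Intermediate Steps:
A(T, D) = -3*D/2
G(b) = -b/2
(G(-3) + A(-2, -5))*(-49) = (-½*(-3) - 3/2*(-5))*(-49) = (3/2 + 15/2)*(-49) = 9*(-49) = -441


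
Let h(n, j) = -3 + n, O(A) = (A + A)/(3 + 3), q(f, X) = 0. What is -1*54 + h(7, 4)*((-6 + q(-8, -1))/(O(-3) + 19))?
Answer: -166/3 ≈ -55.333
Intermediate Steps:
O(A) = A/3 (O(A) = (2*A)/6 = (2*A)*(1/6) = A/3)
-1*54 + h(7, 4)*((-6 + q(-8, -1))/(O(-3) + 19)) = -1*54 + (-3 + 7)*((-6 + 0)/((1/3)*(-3) + 19)) = -54 + 4*(-6/(-1 + 19)) = -54 + 4*(-6/18) = -54 + 4*(-6*1/18) = -54 + 4*(-1/3) = -54 - 4/3 = -166/3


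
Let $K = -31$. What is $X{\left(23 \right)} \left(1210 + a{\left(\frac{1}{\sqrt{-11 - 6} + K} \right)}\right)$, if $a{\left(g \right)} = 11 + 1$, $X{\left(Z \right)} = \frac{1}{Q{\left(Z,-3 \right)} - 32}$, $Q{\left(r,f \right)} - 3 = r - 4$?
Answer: $- \frac{611}{5} \approx -122.2$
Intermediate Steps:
$Q{\left(r,f \right)} = -1 + r$ ($Q{\left(r,f \right)} = 3 + \left(r - 4\right) = 3 + \left(-4 + r\right) = -1 + r$)
$X{\left(Z \right)} = \frac{1}{-33 + Z}$ ($X{\left(Z \right)} = \frac{1}{\left(-1 + Z\right) - 32} = \frac{1}{-33 + Z}$)
$a{\left(g \right)} = 12$
$X{\left(23 \right)} \left(1210 + a{\left(\frac{1}{\sqrt{-11 - 6} + K} \right)}\right) = \frac{1210 + 12}{-33 + 23} = \frac{1}{-10} \cdot 1222 = \left(- \frac{1}{10}\right) 1222 = - \frac{611}{5}$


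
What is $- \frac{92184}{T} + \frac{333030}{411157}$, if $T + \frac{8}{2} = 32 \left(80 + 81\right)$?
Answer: $- \frac{3015638204}{176386353} \approx -17.097$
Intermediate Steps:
$T = 5148$ ($T = -4 + 32 \left(80 + 81\right) = -4 + 32 \cdot 161 = -4 + 5152 = 5148$)
$- \frac{92184}{T} + \frac{333030}{411157} = - \frac{92184}{5148} + \frac{333030}{411157} = \left(-92184\right) \frac{1}{5148} + 333030 \cdot \frac{1}{411157} = - \frac{7682}{429} + \frac{333030}{411157} = - \frac{3015638204}{176386353}$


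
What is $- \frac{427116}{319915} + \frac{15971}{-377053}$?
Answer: $- \frac{166154731613}{120624910495} \approx -1.3774$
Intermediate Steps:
$- \frac{427116}{319915} + \frac{15971}{-377053} = \left(-427116\right) \frac{1}{319915} + 15971 \left(- \frac{1}{377053}\right) = - \frac{427116}{319915} - \frac{15971}{377053} = - \frac{166154731613}{120624910495}$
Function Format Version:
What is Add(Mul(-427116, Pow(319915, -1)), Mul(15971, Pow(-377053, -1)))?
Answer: Rational(-166154731613, 120624910495) ≈ -1.3774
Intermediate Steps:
Add(Mul(-427116, Pow(319915, -1)), Mul(15971, Pow(-377053, -1))) = Add(Mul(-427116, Rational(1, 319915)), Mul(15971, Rational(-1, 377053))) = Add(Rational(-427116, 319915), Rational(-15971, 377053)) = Rational(-166154731613, 120624910495)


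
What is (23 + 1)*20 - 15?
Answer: 465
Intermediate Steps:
(23 + 1)*20 - 15 = 24*20 - 15 = 480 - 15 = 465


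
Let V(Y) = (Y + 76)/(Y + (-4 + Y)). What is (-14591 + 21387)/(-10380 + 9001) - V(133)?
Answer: -2068763/361298 ≈ -5.7259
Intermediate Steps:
V(Y) = (76 + Y)/(-4 + 2*Y)
(-14591 + 21387)/(-10380 + 9001) - V(133) = (-14591 + 21387)/(-10380 + 9001) - (76 + 133)/(2*(-2 + 133)) = 6796/(-1379) - 209/(2*131) = 6796*(-1/1379) - 209/(2*131) = -6796/1379 - 1*209/262 = -6796/1379 - 209/262 = -2068763/361298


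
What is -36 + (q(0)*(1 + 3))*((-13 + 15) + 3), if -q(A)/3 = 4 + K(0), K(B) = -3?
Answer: -96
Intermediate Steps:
q(A) = -3 (q(A) = -3*(4 - 3) = -3*1 = -3)
-36 + (q(0)*(1 + 3))*((-13 + 15) + 3) = -36 + (-3*(1 + 3))*((-13 + 15) + 3) = -36 + (-3*4)*(2 + 3) = -36 - 12*5 = -36 - 60 = -96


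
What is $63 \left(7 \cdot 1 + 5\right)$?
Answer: $756$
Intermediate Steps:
$63 \left(7 \cdot 1 + 5\right) = 63 \left(7 + 5\right) = 63 \cdot 12 = 756$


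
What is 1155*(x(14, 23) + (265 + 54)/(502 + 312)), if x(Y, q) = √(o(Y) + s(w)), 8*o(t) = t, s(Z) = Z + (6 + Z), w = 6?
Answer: 33495/74 + 1155*√79/2 ≈ 5585.6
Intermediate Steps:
s(Z) = 6 + 2*Z
o(t) = t/8
x(Y, q) = √(18 + Y/8) (x(Y, q) = √(Y/8 + (6 + 2*6)) = √(Y/8 + (6 + 12)) = √(Y/8 + 18) = √(18 + Y/8))
1155*(x(14, 23) + (265 + 54)/(502 + 312)) = 1155*(√(288 + 2*14)/4 + (265 + 54)/(502 + 312)) = 1155*(√(288 + 28)/4 + 319/814) = 1155*(√316/4 + 319*(1/814)) = 1155*((2*√79)/4 + 29/74) = 1155*(√79/2 + 29/74) = 1155*(29/74 + √79/2) = 33495/74 + 1155*√79/2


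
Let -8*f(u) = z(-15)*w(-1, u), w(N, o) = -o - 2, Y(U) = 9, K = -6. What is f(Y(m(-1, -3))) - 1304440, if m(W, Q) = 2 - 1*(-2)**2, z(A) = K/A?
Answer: -26088789/20 ≈ -1.3044e+6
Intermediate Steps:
z(A) = -6/A
m(W, Q) = -2 (m(W, Q) = 2 - 1*4 = 2 - 4 = -2)
w(N, o) = -2 - o
f(u) = 1/10 + u/20 (f(u) = -(-6/(-15))*(-2 - u)/8 = -(-6*(-1/15))*(-2 - u)/8 = -(-2 - u)/20 = -(-4/5 - 2*u/5)/8 = 1/10 + u/20)
f(Y(m(-1, -3))) - 1304440 = (1/10 + (1/20)*9) - 1304440 = (1/10 + 9/20) - 1304440 = 11/20 - 1304440 = -26088789/20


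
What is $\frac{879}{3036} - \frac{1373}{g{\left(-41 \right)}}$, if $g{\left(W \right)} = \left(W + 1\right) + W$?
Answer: $\frac{1413209}{81972} \approx 17.24$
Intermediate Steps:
$g{\left(W \right)} = 1 + 2 W$ ($g{\left(W \right)} = \left(1 + W\right) + W = 1 + 2 W$)
$\frac{879}{3036} - \frac{1373}{g{\left(-41 \right)}} = \frac{879}{3036} - \frac{1373}{1 + 2 \left(-41\right)} = 879 \cdot \frac{1}{3036} - \frac{1373}{1 - 82} = \frac{293}{1012} - \frac{1373}{-81} = \frac{293}{1012} - - \frac{1373}{81} = \frac{293}{1012} + \frac{1373}{81} = \frac{1413209}{81972}$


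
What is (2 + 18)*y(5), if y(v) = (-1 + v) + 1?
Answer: 100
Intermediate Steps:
y(v) = v
(2 + 18)*y(5) = (2 + 18)*5 = 20*5 = 100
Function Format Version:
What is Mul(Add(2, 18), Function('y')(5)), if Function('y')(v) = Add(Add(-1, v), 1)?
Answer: 100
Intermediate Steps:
Function('y')(v) = v
Mul(Add(2, 18), Function('y')(5)) = Mul(Add(2, 18), 5) = Mul(20, 5) = 100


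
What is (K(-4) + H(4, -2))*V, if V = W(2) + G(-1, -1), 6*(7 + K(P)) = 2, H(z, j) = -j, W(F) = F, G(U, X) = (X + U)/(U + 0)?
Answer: -56/3 ≈ -18.667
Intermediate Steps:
G(U, X) = (U + X)/U
K(P) = -20/3 (K(P) = -7 + (⅙)*2 = -7 + ⅓ = -20/3)
V = 4 (V = 2 + (-1 - 1)/(-1) = 2 - 1*(-2) = 2 + 2 = 4)
(K(-4) + H(4, -2))*V = (-20/3 - 1*(-2))*4 = (-20/3 + 2)*4 = -14/3*4 = -56/3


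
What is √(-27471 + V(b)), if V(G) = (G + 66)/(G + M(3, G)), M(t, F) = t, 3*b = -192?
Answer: I*√102219713/61 ≈ 165.74*I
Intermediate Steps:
b = -64 (b = (⅓)*(-192) = -64)
V(G) = (66 + G)/(3 + G) (V(G) = (G + 66)/(G + 3) = (66 + G)/(3 + G))
√(-27471 + V(b)) = √(-27471 + (66 - 64)/(3 - 64)) = √(-27471 + 2/(-61)) = √(-27471 - 1/61*2) = √(-27471 - 2/61) = √(-1675733/61) = I*√102219713/61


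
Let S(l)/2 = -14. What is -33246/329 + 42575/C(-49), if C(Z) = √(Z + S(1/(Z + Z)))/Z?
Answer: -33246/329 + 298025*I*√77/11 ≈ -101.05 + 2.3774e+5*I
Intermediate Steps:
S(l) = -28 (S(l) = 2*(-14) = -28)
C(Z) = √(-28 + Z)/Z (C(Z) = √(Z - 28)/Z = √(-28 + Z)/Z)
-33246/329 + 42575/C(-49) = -33246/329 + 42575/((√(-28 - 49)/(-49))) = -33246*1/329 + 42575/((-I*√77/49)) = -33246/329 + 42575/((-I*√77/49)) = -33246/329 + 42575*(7*I*√77/11) = -33246/329 + 298025*I*√77/11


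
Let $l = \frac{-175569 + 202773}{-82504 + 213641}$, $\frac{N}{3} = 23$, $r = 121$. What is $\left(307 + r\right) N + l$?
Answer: $\frac{3872765088}{131137} \approx 29532.0$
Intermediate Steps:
$N = 69$ ($N = 3 \cdot 23 = 69$)
$l = \frac{27204}{131137} \approx 0.20745$
$\left(307 + r\right) N + l = \left(307 + 121\right) 69 + \frac{27204}{131137} = 428 \cdot 69 + \frac{27204}{131137} = 29532 + \frac{27204}{131137} = \frac{3872765088}{131137}$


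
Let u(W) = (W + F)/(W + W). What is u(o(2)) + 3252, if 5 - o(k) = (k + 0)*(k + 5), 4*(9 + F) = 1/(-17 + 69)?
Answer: 12179231/3744 ≈ 3253.0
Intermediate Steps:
F = -1871/208 (F = -9 + 1/(4*(-17 + 69)) = -9 + (1/4)/52 = -9 + (1/4)*(1/52) = -9 + 1/208 = -1871/208 ≈ -8.9952)
o(k) = 5 - k*(5 + k) (o(k) = 5 - (k + 0)*(k + 5) = 5 - k*(5 + k))
u(W) = (-1871/208 + W)/(2*W) (u(W) = (W - 1871/208)/(W + W) = (-1871/208 + W)/((2*W)) = (-1871/208 + W)*(1/(2*W)) = (-1871/208 + W)/(2*W))
u(o(2)) + 3252 = (-1871 + 208*(5 - 1*2**2 - 5*2))/(416*(5 - 1*2**2 - 5*2)) + 3252 = (-1871 + 208*(5 - 1*4 - 10))/(416*(5 - 1*4 - 10)) + 3252 = (-1871 + 208*(5 - 4 - 10))/(416*(5 - 4 - 10)) + 3252 = (1/416)*(-1871 + 208*(-9))/(-9) + 3252 = (1/416)*(-1/9)*(-1871 - 1872) + 3252 = (1/416)*(-1/9)*(-3743) + 3252 = 3743/3744 + 3252 = 12179231/3744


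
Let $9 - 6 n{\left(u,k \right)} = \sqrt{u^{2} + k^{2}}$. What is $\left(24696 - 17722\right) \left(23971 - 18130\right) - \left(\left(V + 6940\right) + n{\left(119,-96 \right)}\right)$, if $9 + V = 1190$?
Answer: $\frac{81454023}{2} + \frac{\sqrt{23377}}{6} \approx 4.0727 \cdot 10^{7}$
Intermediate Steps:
$V = 1181$ ($V = -9 + 1190 = 1181$)
$n{\left(u,k \right)} = \frac{3}{2} - \frac{\sqrt{k^{2} + u^{2}}}{6}$ ($n{\left(u,k \right)} = \frac{3}{2} - \frac{\sqrt{u^{2} + k^{2}}}{6} = \frac{3}{2} - \frac{\sqrt{k^{2} + u^{2}}}{6}$)
$\left(24696 - 17722\right) \left(23971 - 18130\right) - \left(\left(V + 6940\right) + n{\left(119,-96 \right)}\right) = \left(24696 - 17722\right) \left(23971 - 18130\right) - \left(\left(1181 + 6940\right) + \left(\frac{3}{2} - \frac{\sqrt{\left(-96\right)^{2} + 119^{2}}}{6}\right)\right) = 6974 \cdot 5841 - \left(8121 + \left(\frac{3}{2} - \frac{\sqrt{9216 + 14161}}{6}\right)\right) = 40735134 - \left(8121 + \left(\frac{3}{2} - \frac{\sqrt{23377}}{6}\right)\right) = 40735134 - \left(\frac{16245}{2} - \frac{\sqrt{23377}}{6}\right) = \frac{81454023}{2} + \frac{\sqrt{23377}}{6}$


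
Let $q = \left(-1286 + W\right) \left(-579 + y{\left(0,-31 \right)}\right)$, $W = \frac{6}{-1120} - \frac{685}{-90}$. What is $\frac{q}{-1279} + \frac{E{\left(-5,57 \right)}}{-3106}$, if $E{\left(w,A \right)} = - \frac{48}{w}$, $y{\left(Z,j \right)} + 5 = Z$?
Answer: $- \frac{730452465179}{1251360810} \approx -583.73$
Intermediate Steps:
$y{\left(Z,j \right)} = -5 + Z$
$W = \frac{38333}{5040}$ ($W = 6 \left(- \frac{1}{1120}\right) - - \frac{137}{18} = - \frac{3}{560} + \frac{137}{18} = \frac{38333}{5040} \approx 7.6058$)
$q = \frac{470346811}{630}$ ($q = \left(-1286 + \frac{38333}{5040}\right) \left(-579 + \left(-5 + 0\right)\right) = - \frac{6443107 \left(-579 - 5\right)}{5040} = \left(- \frac{6443107}{5040}\right) \left(-584\right) = \frac{470346811}{630} \approx 7.4658 \cdot 10^{5}$)
$\frac{q}{-1279} + \frac{E{\left(-5,57 \right)}}{-3106} = \frac{470346811}{630 \left(-1279\right)} + \frac{\left(-48\right) \frac{1}{-5}}{-3106} = \frac{470346811}{630} \left(- \frac{1}{1279}\right) + \left(-48\right) \left(- \frac{1}{5}\right) \left(- \frac{1}{3106}\right) = - \frac{470346811}{805770} + \frac{48}{5} \left(- \frac{1}{3106}\right) = - \frac{470346811}{805770} - \frac{24}{7765} = - \frac{730452465179}{1251360810}$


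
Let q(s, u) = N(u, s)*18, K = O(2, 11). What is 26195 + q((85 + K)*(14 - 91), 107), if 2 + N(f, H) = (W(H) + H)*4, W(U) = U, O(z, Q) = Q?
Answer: -1038289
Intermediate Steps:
K = 11
N(f, H) = -2 + 8*H (N(f, H) = -2 + (H + H)*4 = -2 + (2*H)*4 = -2 + 8*H)
q(s, u) = -36 + 144*s (q(s, u) = (-2 + 8*s)*18 = -36 + 144*s)
26195 + q((85 + K)*(14 - 91), 107) = 26195 + (-36 + 144*((85 + 11)*(14 - 91))) = 26195 + (-36 + 144*(96*(-77))) = 26195 + (-36 + 144*(-7392)) = 26195 + (-36 - 1064448) = 26195 - 1064484 = -1038289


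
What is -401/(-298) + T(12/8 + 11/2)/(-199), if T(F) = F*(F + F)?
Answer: 50595/59302 ≈ 0.85318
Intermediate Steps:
T(F) = 2*F² (T(F) = F*(2*F) = 2*F²)
-401/(-298) + T(12/8 + 11/2)/(-199) = -401/(-298) + (2*(12/8 + 11/2)²)/(-199) = -401*(-1/298) + (2*(12*(⅛) + 11*(½))²)*(-1/199) = 401/298 + (2*(3/2 + 11/2)²)*(-1/199) = 401/298 + (2*7²)*(-1/199) = 401/298 + (2*49)*(-1/199) = 401/298 + 98*(-1/199) = 401/298 - 98/199 = 50595/59302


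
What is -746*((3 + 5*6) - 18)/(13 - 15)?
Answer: 5595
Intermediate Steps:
-746*((3 + 5*6) - 18)/(13 - 15) = -746*((3 + 30) - 18)/(-2) = -746*(33 - 18)*(-1)/2 = -11190*(-1)/2 = -746*(-15/2) = 5595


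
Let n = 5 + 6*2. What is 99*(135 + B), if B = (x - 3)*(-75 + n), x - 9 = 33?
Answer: -210573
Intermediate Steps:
x = 42 (x = 9 + 33 = 42)
n = 17 (n = 5 + 12 = 17)
B = -2262 (B = (42 - 3)*(-75 + 17) = 39*(-58) = -2262)
99*(135 + B) = 99*(135 - 2262) = 99*(-2127) = -210573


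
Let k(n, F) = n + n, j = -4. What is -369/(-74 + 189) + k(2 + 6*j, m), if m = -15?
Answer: -5429/115 ≈ -47.209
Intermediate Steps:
k(n, F) = 2*n
-369/(-74 + 189) + k(2 + 6*j, m) = -369/(-74 + 189) + 2*(2 + 6*(-4)) = -369/115 + 2*(2 - 24) = -369*1/115 + 2*(-22) = -369/115 - 44 = -5429/115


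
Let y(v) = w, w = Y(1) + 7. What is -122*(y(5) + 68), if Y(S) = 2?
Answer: -9394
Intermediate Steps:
w = 9 (w = 2 + 7 = 9)
y(v) = 9
-122*(y(5) + 68) = -122*(9 + 68) = -122*77 = -9394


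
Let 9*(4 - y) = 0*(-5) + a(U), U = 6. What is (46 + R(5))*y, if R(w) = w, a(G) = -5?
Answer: 697/3 ≈ 232.33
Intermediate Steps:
y = 41/9 (y = 4 - (0*(-5) - 5)/9 = 4 - (0 - 5)/9 = 4 - 1/9*(-5) = 4 + 5/9 = 41/9 ≈ 4.5556)
(46 + R(5))*y = (46 + 5)*(41/9) = 51*(41/9) = 697/3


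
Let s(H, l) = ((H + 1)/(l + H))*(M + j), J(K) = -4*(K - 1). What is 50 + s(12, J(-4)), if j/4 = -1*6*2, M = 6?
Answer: 527/16 ≈ 32.938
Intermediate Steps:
J(K) = 4 - 4*K (J(K) = -4*(-1 + K) = 4 - 4*K)
j = -48 (j = 4*(-1*6*2) = 4*(-6*2) = 4*(-12) = -48)
s(H, l) = -42*(1 + H)/(H + l) (s(H, l) = ((H + 1)/(l + H))*(6 - 48) = ((1 + H)/(H + l))*(-42) = -42*(1 + H)/(H + l))
50 + s(12, J(-4)) = 50 + 42*(-1 - 1*12)/(12 + (4 - 4*(-4))) = 50 + 42*(-1 - 12)/(12 + (4 + 16)) = 50 + 42*(-13)/(12 + 20) = 50 + 42*(-13)/32 = 50 + 42*(1/32)*(-13) = 50 - 273/16 = 527/16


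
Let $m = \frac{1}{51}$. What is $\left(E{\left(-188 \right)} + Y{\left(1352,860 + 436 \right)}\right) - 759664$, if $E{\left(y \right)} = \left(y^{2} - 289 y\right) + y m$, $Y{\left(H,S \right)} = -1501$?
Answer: $- \frac{34246127}{51} \approx -6.7149 \cdot 10^{5}$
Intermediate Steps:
$m = \frac{1}{51} \approx 0.019608$
$E{\left(y \right)} = y^{2} - \frac{14738 y}{51}$ ($E{\left(y \right)} = \left(y^{2} - 289 y\right) + y \frac{1}{51} = \left(y^{2} - 289 y\right) + \frac{y}{51} = y^{2} - \frac{14738 y}{51}$)
$\left(E{\left(-188 \right)} + Y{\left(1352,860 + 436 \right)}\right) - 759664 = \left(\frac{1}{51} \left(-188\right) \left(-14738 + 51 \left(-188\right)\right) - 1501\right) - 759664 = \left(\frac{1}{51} \left(-188\right) \left(-14738 - 9588\right) - 1501\right) - 759664 = \left(\frac{1}{51} \left(-188\right) \left(-24326\right) - 1501\right) - 759664 = \left(\frac{4573288}{51} - 1501\right) - 759664 = \frac{4496737}{51} - 759664 = - \frac{34246127}{51}$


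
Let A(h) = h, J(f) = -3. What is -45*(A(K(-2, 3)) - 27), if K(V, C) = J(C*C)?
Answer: 1350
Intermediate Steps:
K(V, C) = -3
-45*(A(K(-2, 3)) - 27) = -45*(-3 - 27) = -45*(-30) = 1350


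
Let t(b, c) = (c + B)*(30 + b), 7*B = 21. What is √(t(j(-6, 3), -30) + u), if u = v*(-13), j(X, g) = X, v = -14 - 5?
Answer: I*√401 ≈ 20.025*I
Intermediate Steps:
v = -19
B = 3 (B = (⅐)*21 = 3)
t(b, c) = (3 + c)*(30 + b) (t(b, c) = (c + 3)*(30 + b) = (3 + c)*(30 + b))
u = 247 (u = -19*(-13) = 247)
√(t(j(-6, 3), -30) + u) = √((90 + 3*(-6) + 30*(-30) - 6*(-30)) + 247) = √((90 - 18 - 900 + 180) + 247) = √(-648 + 247) = √(-401) = I*√401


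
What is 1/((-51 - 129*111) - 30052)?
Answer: -1/44422 ≈ -2.2511e-5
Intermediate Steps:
1/((-51 - 129*111) - 30052) = 1/((-51 - 14319) - 30052) = 1/(-14370 - 30052) = 1/(-44422) = -1/44422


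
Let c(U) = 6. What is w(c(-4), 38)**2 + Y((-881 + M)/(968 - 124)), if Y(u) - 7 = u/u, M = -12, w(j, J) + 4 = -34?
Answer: 1452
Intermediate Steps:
w(j, J) = -38 (w(j, J) = -4 - 34 = -38)
Y(u) = 8 (Y(u) = 7 + u/u = 7 + 1 = 8)
w(c(-4), 38)**2 + Y((-881 + M)/(968 - 124)) = (-38)**2 + 8 = 1444 + 8 = 1452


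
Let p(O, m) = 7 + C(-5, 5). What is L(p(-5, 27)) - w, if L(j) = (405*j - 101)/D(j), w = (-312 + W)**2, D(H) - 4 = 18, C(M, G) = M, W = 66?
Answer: -1330643/22 ≈ -60484.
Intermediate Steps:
D(H) = 22 (D(H) = 4 + 18 = 22)
w = 60516 (w = (-312 + 66)**2 = (-246)**2 = 60516)
p(O, m) = 2 (p(O, m) = 7 - 5 = 2)
L(j) = -101/22 + 405*j/22 (L(j) = (405*j - 101)/22 = (-101 + 405*j)*(1/22) = -101/22 + 405*j/22)
L(p(-5, 27)) - w = (-101/22 + (405/22)*2) - 1*60516 = (-101/22 + 405/11) - 60516 = 709/22 - 60516 = -1330643/22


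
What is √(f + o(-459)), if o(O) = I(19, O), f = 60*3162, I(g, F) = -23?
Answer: √189697 ≈ 435.54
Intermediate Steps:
f = 189720
o(O) = -23
√(f + o(-459)) = √(189720 - 23) = √189697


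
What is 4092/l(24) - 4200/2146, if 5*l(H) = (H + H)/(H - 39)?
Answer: -27450375/4292 ≈ -6395.7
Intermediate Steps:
l(H) = 2*H/(5*(-39 + H)) (l(H) = ((H + H)/(H - 39))/5 = ((2*H)/(-39 + H))/5 = (2*H/(-39 + H))/5 = 2*H/(5*(-39 + H)))
4092/l(24) - 4200/2146 = 4092/(((⅖)*24/(-39 + 24))) - 4200/2146 = 4092/(((⅖)*24/(-15))) - 4200*1/2146 = 4092/(((⅖)*24*(-1/15))) - 2100/1073 = 4092/(-16/25) - 2100/1073 = 4092*(-25/16) - 2100/1073 = -25575/4 - 2100/1073 = -27450375/4292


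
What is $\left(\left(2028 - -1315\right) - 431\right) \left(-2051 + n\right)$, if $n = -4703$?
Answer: $-19667648$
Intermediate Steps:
$\left(\left(2028 - -1315\right) - 431\right) \left(-2051 + n\right) = \left(\left(2028 - -1315\right) - 431\right) \left(-2051 - 4703\right) = \left(\left(2028 + 1315\right) - 431\right) \left(-6754\right) = \left(3343 - 431\right) \left(-6754\right) = 2912 \left(-6754\right) = -19667648$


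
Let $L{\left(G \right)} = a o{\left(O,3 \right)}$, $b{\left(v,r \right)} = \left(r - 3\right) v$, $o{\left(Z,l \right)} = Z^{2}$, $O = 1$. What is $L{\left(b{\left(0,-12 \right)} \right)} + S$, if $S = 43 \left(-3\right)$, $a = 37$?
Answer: $-92$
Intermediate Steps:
$S = -129$
$b{\left(v,r \right)} = v \left(-3 + r\right)$ ($b{\left(v,r \right)} = \left(-3 + r\right) v = v \left(-3 + r\right)$)
$L{\left(G \right)} = 37$ ($L{\left(G \right)} = 37 \cdot 1^{2} = 37 \cdot 1 = 37$)
$L{\left(b{\left(0,-12 \right)} \right)} + S = 37 - 129 = -92$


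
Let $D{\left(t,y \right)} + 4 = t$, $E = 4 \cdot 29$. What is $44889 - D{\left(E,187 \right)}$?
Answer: $44777$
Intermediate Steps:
$E = 116$
$D{\left(t,y \right)} = -4 + t$
$44889 - D{\left(E,187 \right)} = 44889 - \left(-4 + 116\right) = 44889 - 112 = 44777$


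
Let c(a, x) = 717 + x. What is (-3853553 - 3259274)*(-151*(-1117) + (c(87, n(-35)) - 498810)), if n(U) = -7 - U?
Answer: 2342950988146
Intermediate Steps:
(-3853553 - 3259274)*(-151*(-1117) + (c(87, n(-35)) - 498810)) = (-3853553 - 3259274)*(-151*(-1117) + ((717 + (-7 - 1*(-35))) - 498810)) = -7112827*(168667 + ((717 + (-7 + 35)) - 498810)) = -7112827*(168667 + ((717 + 28) - 498810)) = -7112827*(168667 + (745 - 498810)) = -7112827*(168667 - 498065) = -7112827*(-329398) = 2342950988146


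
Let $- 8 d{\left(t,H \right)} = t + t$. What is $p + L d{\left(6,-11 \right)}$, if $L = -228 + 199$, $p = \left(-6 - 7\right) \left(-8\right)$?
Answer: $\frac{295}{2} \approx 147.5$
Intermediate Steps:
$p = 104$ ($p = \left(-13\right) \left(-8\right) = 104$)
$L = -29$
$d{\left(t,H \right)} = - \frac{t}{4}$ ($d{\left(t,H \right)} = - \frac{t + t}{8} = - \frac{2 t}{8} = - \frac{t}{4}$)
$p + L d{\left(6,-11 \right)} = 104 - 29 \left(\left(- \frac{1}{4}\right) 6\right) = 104 - - \frac{87}{2} = 104 + \frac{87}{2} = \frac{295}{2}$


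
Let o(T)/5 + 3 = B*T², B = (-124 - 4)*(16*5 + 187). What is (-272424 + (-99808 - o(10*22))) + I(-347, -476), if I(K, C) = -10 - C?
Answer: 8270220249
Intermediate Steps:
B = -34176 (B = -128*(80 + 187) = -128*267 = -34176)
o(T) = -15 - 170880*T² (o(T) = -15 + 5*(-34176*T²) = -15 - 170880*T²)
(-272424 + (-99808 - o(10*22))) + I(-347, -476) = (-272424 + (-99808 - (-15 - 170880*(10*22)²))) + (-10 - 1*(-476)) = (-272424 + (-99808 - (-15 - 170880*220²))) + (-10 + 476) = (-272424 + (-99808 - (-15 - 170880*48400))) + 466 = (-272424 + (-99808 - (-15 - 8270592000))) + 466 = (-272424 + (-99808 - 1*(-8270592015))) + 466 = (-272424 + (-99808 + 8270592015)) + 466 = (-272424 + 8270492207) + 466 = 8270219783 + 466 = 8270220249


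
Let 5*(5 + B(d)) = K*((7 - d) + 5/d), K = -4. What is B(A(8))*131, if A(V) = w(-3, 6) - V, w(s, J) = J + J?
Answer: -5502/5 ≈ -1100.4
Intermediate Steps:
w(s, J) = 2*J
A(V) = 12 - V (A(V) = 2*6 - V = 12 - V)
B(d) = -53/5 - 4/d + 4*d/5 (B(d) = -5 + (-4*((7 - d) + 5/d))/5 = -5 + (-4*(7 - d + 5/d))/5 = -5 + (-28 - 20/d + 4*d)/5 = -5 + (-28/5 - 4/d + 4*d/5) = -53/5 - 4/d + 4*d/5)
B(A(8))*131 = ((-20 + (12 - 1*8)*(-53 + 4*(12 - 1*8)))/(5*(12 - 1*8)))*131 = ((-20 + (12 - 8)*(-53 + 4*(12 - 8)))/(5*(12 - 8)))*131 = ((⅕)*(-20 + 4*(-53 + 4*4))/4)*131 = ((⅕)*(¼)*(-20 + 4*(-53 + 16)))*131 = ((⅕)*(¼)*(-20 + 4*(-37)))*131 = ((⅕)*(¼)*(-20 - 148))*131 = ((⅕)*(¼)*(-168))*131 = -42/5*131 = -5502/5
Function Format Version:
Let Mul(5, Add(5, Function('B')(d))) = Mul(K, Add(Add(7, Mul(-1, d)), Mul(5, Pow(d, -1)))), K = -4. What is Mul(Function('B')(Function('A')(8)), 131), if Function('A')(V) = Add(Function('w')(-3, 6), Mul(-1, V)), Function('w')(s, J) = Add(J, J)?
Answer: Rational(-5502, 5) ≈ -1100.4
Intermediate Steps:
Function('w')(s, J) = Mul(2, J)
Function('A')(V) = Add(12, Mul(-1, V)) (Function('A')(V) = Add(Mul(2, 6), Mul(-1, V)) = Add(12, Mul(-1, V)))
Function('B')(d) = Add(Rational(-53, 5), Mul(-4, Pow(d, -1)), Mul(Rational(4, 5), d)) (Function('B')(d) = Add(-5, Mul(Rational(1, 5), Mul(-4, Add(Add(7, Mul(-1, d)), Mul(5, Pow(d, -1)))))) = Add(-5, Mul(Rational(1, 5), Mul(-4, Add(7, Mul(-1, d), Mul(5, Pow(d, -1)))))) = Add(-5, Mul(Rational(1, 5), Add(-28, Mul(-20, Pow(d, -1)), Mul(4, d)))) = Add(-5, Add(Rational(-28, 5), Mul(-4, Pow(d, -1)), Mul(Rational(4, 5), d))) = Add(Rational(-53, 5), Mul(-4, Pow(d, -1)), Mul(Rational(4, 5), d)))
Mul(Function('B')(Function('A')(8)), 131) = Mul(Mul(Rational(1, 5), Pow(Add(12, Mul(-1, 8)), -1), Add(-20, Mul(Add(12, Mul(-1, 8)), Add(-53, Mul(4, Add(12, Mul(-1, 8))))))), 131) = Mul(Mul(Rational(1, 5), Pow(Add(12, -8), -1), Add(-20, Mul(Add(12, -8), Add(-53, Mul(4, Add(12, -8)))))), 131) = Mul(Mul(Rational(1, 5), Pow(4, -1), Add(-20, Mul(4, Add(-53, Mul(4, 4))))), 131) = Mul(Mul(Rational(1, 5), Rational(1, 4), Add(-20, Mul(4, Add(-53, 16)))), 131) = Mul(Mul(Rational(1, 5), Rational(1, 4), Add(-20, Mul(4, -37))), 131) = Mul(Mul(Rational(1, 5), Rational(1, 4), Add(-20, -148)), 131) = Mul(Mul(Rational(1, 5), Rational(1, 4), -168), 131) = Mul(Rational(-42, 5), 131) = Rational(-5502, 5)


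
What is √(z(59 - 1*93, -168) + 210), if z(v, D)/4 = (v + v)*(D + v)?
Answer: √55154 ≈ 234.85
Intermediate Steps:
z(v, D) = 8*v*(D + v) (z(v, D) = 4*((v + v)*(D + v)) = 4*((2*v)*(D + v)) = 4*(2*v*(D + v)) = 8*v*(D + v))
√(z(59 - 1*93, -168) + 210) = √(8*(59 - 1*93)*(-168 + (59 - 1*93)) + 210) = √(8*(59 - 93)*(-168 + (59 - 93)) + 210) = √(8*(-34)*(-168 - 34) + 210) = √(8*(-34)*(-202) + 210) = √(54944 + 210) = √55154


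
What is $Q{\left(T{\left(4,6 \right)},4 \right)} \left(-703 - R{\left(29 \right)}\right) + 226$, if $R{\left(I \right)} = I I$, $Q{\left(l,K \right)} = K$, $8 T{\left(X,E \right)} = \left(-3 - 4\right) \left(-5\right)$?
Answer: $-5950$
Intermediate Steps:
$T{\left(X,E \right)} = \frac{35}{8}$ ($T{\left(X,E \right)} = \frac{\left(-3 - 4\right) \left(-5\right)}{8} = \frac{\left(-7\right) \left(-5\right)}{8} = \frac{1}{8} \cdot 35 = \frac{35}{8}$)
$R{\left(I \right)} = I^{2}$
$Q{\left(T{\left(4,6 \right)},4 \right)} \left(-703 - R{\left(29 \right)}\right) + 226 = 4 \left(-703 - 29^{2}\right) + 226 = 4 \left(-703 - 841\right) + 226 = 4 \left(-1544\right) + 226 = -6176 + 226 = -5950$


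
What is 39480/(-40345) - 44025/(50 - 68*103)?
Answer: 100109647/18703942 ≈ 5.3523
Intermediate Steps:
39480/(-40345) - 44025/(50 - 68*103) = 39480*(-1/40345) - 44025/(50 - 7004) = -7896/8069 - 44025/(-6954) = -7896/8069 - 44025*(-1/6954) = -7896/8069 + 14675/2318 = 100109647/18703942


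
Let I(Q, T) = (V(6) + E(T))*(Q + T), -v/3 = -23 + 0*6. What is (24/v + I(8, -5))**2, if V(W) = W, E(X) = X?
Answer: 5929/529 ≈ 11.208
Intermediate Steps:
v = 69 (v = -3*(-23 + 0*6) = -3*(-23 + 0) = -3*(-23) = 69)
I(Q, T) = (6 + T)*(Q + T)
(24/v + I(8, -5))**2 = (24/69 + ((-5)**2 + 6*8 + 6*(-5) + 8*(-5)))**2 = (24*(1/69) + (25 + 48 - 30 - 40))**2 = (8/23 + 3)**2 = (77/23)**2 = 5929/529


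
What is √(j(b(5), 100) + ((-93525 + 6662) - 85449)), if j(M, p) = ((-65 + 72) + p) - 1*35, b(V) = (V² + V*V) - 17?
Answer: 4*I*√10765 ≈ 415.02*I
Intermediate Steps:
b(V) = -17 + 2*V² (b(V) = (V² + V²) - 17 = 2*V² - 17 = -17 + 2*V²)
j(M, p) = -28 + p (j(M, p) = (7 + p) - 35 = -28 + p)
√(j(b(5), 100) + ((-93525 + 6662) - 85449)) = √((-28 + 100) + ((-93525 + 6662) - 85449)) = √(72 + (-86863 - 85449)) = √(72 - 172312) = √(-172240) = 4*I*√10765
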